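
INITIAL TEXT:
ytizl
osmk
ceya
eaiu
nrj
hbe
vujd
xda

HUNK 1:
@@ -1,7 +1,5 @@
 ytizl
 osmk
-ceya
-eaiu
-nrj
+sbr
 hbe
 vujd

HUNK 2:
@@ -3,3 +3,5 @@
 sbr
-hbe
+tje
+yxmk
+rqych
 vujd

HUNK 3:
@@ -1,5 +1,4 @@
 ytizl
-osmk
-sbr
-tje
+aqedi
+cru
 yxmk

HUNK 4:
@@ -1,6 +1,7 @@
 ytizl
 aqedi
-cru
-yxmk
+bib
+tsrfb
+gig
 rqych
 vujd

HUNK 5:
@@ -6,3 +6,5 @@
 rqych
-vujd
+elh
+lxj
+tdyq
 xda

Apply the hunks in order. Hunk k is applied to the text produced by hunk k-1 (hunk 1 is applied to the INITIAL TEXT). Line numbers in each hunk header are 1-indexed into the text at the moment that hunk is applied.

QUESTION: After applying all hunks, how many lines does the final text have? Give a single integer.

Hunk 1: at line 1 remove [ceya,eaiu,nrj] add [sbr] -> 6 lines: ytizl osmk sbr hbe vujd xda
Hunk 2: at line 3 remove [hbe] add [tje,yxmk,rqych] -> 8 lines: ytizl osmk sbr tje yxmk rqych vujd xda
Hunk 3: at line 1 remove [osmk,sbr,tje] add [aqedi,cru] -> 7 lines: ytizl aqedi cru yxmk rqych vujd xda
Hunk 4: at line 1 remove [cru,yxmk] add [bib,tsrfb,gig] -> 8 lines: ytizl aqedi bib tsrfb gig rqych vujd xda
Hunk 5: at line 6 remove [vujd] add [elh,lxj,tdyq] -> 10 lines: ytizl aqedi bib tsrfb gig rqych elh lxj tdyq xda
Final line count: 10

Answer: 10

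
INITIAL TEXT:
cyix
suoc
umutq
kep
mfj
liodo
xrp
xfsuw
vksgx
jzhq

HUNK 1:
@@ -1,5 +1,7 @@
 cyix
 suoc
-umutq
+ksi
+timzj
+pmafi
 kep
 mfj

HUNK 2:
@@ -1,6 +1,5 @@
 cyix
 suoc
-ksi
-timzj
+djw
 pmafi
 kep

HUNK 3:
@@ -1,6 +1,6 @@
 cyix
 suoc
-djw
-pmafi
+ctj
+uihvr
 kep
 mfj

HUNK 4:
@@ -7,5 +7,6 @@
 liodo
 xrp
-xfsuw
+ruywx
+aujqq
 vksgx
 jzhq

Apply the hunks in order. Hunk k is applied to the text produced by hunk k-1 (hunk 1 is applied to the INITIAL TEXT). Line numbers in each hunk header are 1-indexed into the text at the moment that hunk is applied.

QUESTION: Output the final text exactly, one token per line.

Hunk 1: at line 1 remove [umutq] add [ksi,timzj,pmafi] -> 12 lines: cyix suoc ksi timzj pmafi kep mfj liodo xrp xfsuw vksgx jzhq
Hunk 2: at line 1 remove [ksi,timzj] add [djw] -> 11 lines: cyix suoc djw pmafi kep mfj liodo xrp xfsuw vksgx jzhq
Hunk 3: at line 1 remove [djw,pmafi] add [ctj,uihvr] -> 11 lines: cyix suoc ctj uihvr kep mfj liodo xrp xfsuw vksgx jzhq
Hunk 4: at line 7 remove [xfsuw] add [ruywx,aujqq] -> 12 lines: cyix suoc ctj uihvr kep mfj liodo xrp ruywx aujqq vksgx jzhq

Answer: cyix
suoc
ctj
uihvr
kep
mfj
liodo
xrp
ruywx
aujqq
vksgx
jzhq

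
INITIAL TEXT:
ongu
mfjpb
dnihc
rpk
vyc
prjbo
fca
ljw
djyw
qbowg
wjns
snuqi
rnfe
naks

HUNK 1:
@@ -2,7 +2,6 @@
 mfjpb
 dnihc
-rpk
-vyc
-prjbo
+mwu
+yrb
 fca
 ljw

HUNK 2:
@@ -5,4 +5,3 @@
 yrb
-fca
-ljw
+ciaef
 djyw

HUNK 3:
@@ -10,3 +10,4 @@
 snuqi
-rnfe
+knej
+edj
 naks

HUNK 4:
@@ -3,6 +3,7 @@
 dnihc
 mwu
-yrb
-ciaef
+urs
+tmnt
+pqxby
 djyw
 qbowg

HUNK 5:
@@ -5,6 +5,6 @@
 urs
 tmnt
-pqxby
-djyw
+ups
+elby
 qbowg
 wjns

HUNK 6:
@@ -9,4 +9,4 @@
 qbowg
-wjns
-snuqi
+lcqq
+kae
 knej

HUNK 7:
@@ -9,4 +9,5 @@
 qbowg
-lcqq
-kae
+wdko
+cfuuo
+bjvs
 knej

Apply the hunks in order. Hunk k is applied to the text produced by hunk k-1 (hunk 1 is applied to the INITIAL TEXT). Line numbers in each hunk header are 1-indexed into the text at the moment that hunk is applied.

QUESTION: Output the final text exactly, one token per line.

Hunk 1: at line 2 remove [rpk,vyc,prjbo] add [mwu,yrb] -> 13 lines: ongu mfjpb dnihc mwu yrb fca ljw djyw qbowg wjns snuqi rnfe naks
Hunk 2: at line 5 remove [fca,ljw] add [ciaef] -> 12 lines: ongu mfjpb dnihc mwu yrb ciaef djyw qbowg wjns snuqi rnfe naks
Hunk 3: at line 10 remove [rnfe] add [knej,edj] -> 13 lines: ongu mfjpb dnihc mwu yrb ciaef djyw qbowg wjns snuqi knej edj naks
Hunk 4: at line 3 remove [yrb,ciaef] add [urs,tmnt,pqxby] -> 14 lines: ongu mfjpb dnihc mwu urs tmnt pqxby djyw qbowg wjns snuqi knej edj naks
Hunk 5: at line 5 remove [pqxby,djyw] add [ups,elby] -> 14 lines: ongu mfjpb dnihc mwu urs tmnt ups elby qbowg wjns snuqi knej edj naks
Hunk 6: at line 9 remove [wjns,snuqi] add [lcqq,kae] -> 14 lines: ongu mfjpb dnihc mwu urs tmnt ups elby qbowg lcqq kae knej edj naks
Hunk 7: at line 9 remove [lcqq,kae] add [wdko,cfuuo,bjvs] -> 15 lines: ongu mfjpb dnihc mwu urs tmnt ups elby qbowg wdko cfuuo bjvs knej edj naks

Answer: ongu
mfjpb
dnihc
mwu
urs
tmnt
ups
elby
qbowg
wdko
cfuuo
bjvs
knej
edj
naks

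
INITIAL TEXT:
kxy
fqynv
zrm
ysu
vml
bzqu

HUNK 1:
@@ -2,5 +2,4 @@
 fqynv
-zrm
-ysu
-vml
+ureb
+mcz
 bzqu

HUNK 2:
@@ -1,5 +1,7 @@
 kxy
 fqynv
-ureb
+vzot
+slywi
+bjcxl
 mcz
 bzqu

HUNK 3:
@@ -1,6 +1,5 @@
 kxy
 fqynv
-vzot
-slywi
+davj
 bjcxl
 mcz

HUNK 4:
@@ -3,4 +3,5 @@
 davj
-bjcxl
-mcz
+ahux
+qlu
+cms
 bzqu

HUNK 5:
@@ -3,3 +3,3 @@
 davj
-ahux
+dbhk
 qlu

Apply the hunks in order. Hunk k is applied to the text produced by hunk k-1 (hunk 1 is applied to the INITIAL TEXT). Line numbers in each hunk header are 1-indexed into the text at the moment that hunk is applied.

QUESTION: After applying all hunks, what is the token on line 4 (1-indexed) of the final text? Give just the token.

Hunk 1: at line 2 remove [zrm,ysu,vml] add [ureb,mcz] -> 5 lines: kxy fqynv ureb mcz bzqu
Hunk 2: at line 1 remove [ureb] add [vzot,slywi,bjcxl] -> 7 lines: kxy fqynv vzot slywi bjcxl mcz bzqu
Hunk 3: at line 1 remove [vzot,slywi] add [davj] -> 6 lines: kxy fqynv davj bjcxl mcz bzqu
Hunk 4: at line 3 remove [bjcxl,mcz] add [ahux,qlu,cms] -> 7 lines: kxy fqynv davj ahux qlu cms bzqu
Hunk 5: at line 3 remove [ahux] add [dbhk] -> 7 lines: kxy fqynv davj dbhk qlu cms bzqu
Final line 4: dbhk

Answer: dbhk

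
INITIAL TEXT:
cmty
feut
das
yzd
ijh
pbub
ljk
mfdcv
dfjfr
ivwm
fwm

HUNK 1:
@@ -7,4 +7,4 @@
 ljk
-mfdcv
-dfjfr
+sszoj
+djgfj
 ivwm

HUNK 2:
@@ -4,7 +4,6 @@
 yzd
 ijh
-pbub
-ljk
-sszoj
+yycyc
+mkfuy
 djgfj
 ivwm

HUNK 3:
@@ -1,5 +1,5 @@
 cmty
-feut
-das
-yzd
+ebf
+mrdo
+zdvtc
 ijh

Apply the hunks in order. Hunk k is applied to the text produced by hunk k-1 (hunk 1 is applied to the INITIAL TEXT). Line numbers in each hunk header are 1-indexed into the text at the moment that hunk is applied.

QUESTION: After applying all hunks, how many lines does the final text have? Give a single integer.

Answer: 10

Derivation:
Hunk 1: at line 7 remove [mfdcv,dfjfr] add [sszoj,djgfj] -> 11 lines: cmty feut das yzd ijh pbub ljk sszoj djgfj ivwm fwm
Hunk 2: at line 4 remove [pbub,ljk,sszoj] add [yycyc,mkfuy] -> 10 lines: cmty feut das yzd ijh yycyc mkfuy djgfj ivwm fwm
Hunk 3: at line 1 remove [feut,das,yzd] add [ebf,mrdo,zdvtc] -> 10 lines: cmty ebf mrdo zdvtc ijh yycyc mkfuy djgfj ivwm fwm
Final line count: 10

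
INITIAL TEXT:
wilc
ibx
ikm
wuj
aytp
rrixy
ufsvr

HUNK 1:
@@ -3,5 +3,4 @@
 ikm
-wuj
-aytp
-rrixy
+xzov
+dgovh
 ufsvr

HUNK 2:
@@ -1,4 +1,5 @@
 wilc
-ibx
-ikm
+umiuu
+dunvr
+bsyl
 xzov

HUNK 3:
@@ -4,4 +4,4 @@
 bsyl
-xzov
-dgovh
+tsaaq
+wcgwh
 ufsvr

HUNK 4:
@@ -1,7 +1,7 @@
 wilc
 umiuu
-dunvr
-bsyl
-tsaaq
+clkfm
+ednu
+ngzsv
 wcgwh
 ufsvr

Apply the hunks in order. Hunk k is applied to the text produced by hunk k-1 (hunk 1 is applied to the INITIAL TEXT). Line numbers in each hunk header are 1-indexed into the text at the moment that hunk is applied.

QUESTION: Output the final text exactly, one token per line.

Hunk 1: at line 3 remove [wuj,aytp,rrixy] add [xzov,dgovh] -> 6 lines: wilc ibx ikm xzov dgovh ufsvr
Hunk 2: at line 1 remove [ibx,ikm] add [umiuu,dunvr,bsyl] -> 7 lines: wilc umiuu dunvr bsyl xzov dgovh ufsvr
Hunk 3: at line 4 remove [xzov,dgovh] add [tsaaq,wcgwh] -> 7 lines: wilc umiuu dunvr bsyl tsaaq wcgwh ufsvr
Hunk 4: at line 1 remove [dunvr,bsyl,tsaaq] add [clkfm,ednu,ngzsv] -> 7 lines: wilc umiuu clkfm ednu ngzsv wcgwh ufsvr

Answer: wilc
umiuu
clkfm
ednu
ngzsv
wcgwh
ufsvr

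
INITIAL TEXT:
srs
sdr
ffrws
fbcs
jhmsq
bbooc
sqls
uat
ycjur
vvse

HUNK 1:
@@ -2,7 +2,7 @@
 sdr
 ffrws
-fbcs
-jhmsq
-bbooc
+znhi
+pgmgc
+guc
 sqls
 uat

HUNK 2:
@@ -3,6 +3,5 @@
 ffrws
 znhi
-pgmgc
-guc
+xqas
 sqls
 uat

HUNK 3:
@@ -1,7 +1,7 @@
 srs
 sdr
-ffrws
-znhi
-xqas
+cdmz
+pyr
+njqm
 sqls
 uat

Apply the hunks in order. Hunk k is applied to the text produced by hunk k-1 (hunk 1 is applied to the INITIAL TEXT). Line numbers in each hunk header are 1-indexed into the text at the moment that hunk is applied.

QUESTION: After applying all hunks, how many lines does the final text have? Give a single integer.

Hunk 1: at line 2 remove [fbcs,jhmsq,bbooc] add [znhi,pgmgc,guc] -> 10 lines: srs sdr ffrws znhi pgmgc guc sqls uat ycjur vvse
Hunk 2: at line 3 remove [pgmgc,guc] add [xqas] -> 9 lines: srs sdr ffrws znhi xqas sqls uat ycjur vvse
Hunk 3: at line 1 remove [ffrws,znhi,xqas] add [cdmz,pyr,njqm] -> 9 lines: srs sdr cdmz pyr njqm sqls uat ycjur vvse
Final line count: 9

Answer: 9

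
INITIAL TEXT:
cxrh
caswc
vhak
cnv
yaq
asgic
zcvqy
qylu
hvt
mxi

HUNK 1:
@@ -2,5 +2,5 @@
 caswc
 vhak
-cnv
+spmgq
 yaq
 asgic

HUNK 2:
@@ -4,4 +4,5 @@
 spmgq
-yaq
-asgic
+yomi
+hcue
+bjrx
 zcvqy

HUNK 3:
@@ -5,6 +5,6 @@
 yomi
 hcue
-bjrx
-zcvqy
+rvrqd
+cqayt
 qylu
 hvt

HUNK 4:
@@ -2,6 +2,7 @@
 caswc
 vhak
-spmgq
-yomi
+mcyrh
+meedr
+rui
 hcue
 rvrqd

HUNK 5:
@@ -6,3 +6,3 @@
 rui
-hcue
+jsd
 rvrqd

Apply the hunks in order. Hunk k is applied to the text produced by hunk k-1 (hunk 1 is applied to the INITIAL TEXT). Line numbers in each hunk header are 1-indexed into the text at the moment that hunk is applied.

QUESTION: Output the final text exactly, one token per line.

Hunk 1: at line 2 remove [cnv] add [spmgq] -> 10 lines: cxrh caswc vhak spmgq yaq asgic zcvqy qylu hvt mxi
Hunk 2: at line 4 remove [yaq,asgic] add [yomi,hcue,bjrx] -> 11 lines: cxrh caswc vhak spmgq yomi hcue bjrx zcvqy qylu hvt mxi
Hunk 3: at line 5 remove [bjrx,zcvqy] add [rvrqd,cqayt] -> 11 lines: cxrh caswc vhak spmgq yomi hcue rvrqd cqayt qylu hvt mxi
Hunk 4: at line 2 remove [spmgq,yomi] add [mcyrh,meedr,rui] -> 12 lines: cxrh caswc vhak mcyrh meedr rui hcue rvrqd cqayt qylu hvt mxi
Hunk 5: at line 6 remove [hcue] add [jsd] -> 12 lines: cxrh caswc vhak mcyrh meedr rui jsd rvrqd cqayt qylu hvt mxi

Answer: cxrh
caswc
vhak
mcyrh
meedr
rui
jsd
rvrqd
cqayt
qylu
hvt
mxi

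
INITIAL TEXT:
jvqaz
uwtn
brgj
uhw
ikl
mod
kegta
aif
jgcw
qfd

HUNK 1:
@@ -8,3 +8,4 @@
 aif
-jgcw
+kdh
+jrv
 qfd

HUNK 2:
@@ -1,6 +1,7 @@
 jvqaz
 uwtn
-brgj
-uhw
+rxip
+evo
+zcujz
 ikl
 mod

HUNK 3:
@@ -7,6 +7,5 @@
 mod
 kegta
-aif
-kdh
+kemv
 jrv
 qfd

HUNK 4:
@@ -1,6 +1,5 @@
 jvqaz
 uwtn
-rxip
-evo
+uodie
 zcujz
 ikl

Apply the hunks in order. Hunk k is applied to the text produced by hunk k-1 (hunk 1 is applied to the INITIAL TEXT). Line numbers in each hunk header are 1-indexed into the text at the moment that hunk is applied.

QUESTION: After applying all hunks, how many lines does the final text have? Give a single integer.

Hunk 1: at line 8 remove [jgcw] add [kdh,jrv] -> 11 lines: jvqaz uwtn brgj uhw ikl mod kegta aif kdh jrv qfd
Hunk 2: at line 1 remove [brgj,uhw] add [rxip,evo,zcujz] -> 12 lines: jvqaz uwtn rxip evo zcujz ikl mod kegta aif kdh jrv qfd
Hunk 3: at line 7 remove [aif,kdh] add [kemv] -> 11 lines: jvqaz uwtn rxip evo zcujz ikl mod kegta kemv jrv qfd
Hunk 4: at line 1 remove [rxip,evo] add [uodie] -> 10 lines: jvqaz uwtn uodie zcujz ikl mod kegta kemv jrv qfd
Final line count: 10

Answer: 10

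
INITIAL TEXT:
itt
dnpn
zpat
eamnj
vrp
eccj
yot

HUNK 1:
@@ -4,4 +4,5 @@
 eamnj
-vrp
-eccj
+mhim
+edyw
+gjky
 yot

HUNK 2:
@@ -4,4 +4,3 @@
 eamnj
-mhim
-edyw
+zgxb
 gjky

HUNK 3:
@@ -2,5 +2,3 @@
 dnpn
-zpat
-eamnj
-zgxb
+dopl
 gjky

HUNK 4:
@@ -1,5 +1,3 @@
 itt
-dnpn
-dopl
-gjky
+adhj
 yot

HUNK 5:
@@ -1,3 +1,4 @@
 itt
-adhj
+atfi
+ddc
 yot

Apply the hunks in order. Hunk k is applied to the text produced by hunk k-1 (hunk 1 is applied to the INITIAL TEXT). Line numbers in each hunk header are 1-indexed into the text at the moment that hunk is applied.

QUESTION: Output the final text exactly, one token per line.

Hunk 1: at line 4 remove [vrp,eccj] add [mhim,edyw,gjky] -> 8 lines: itt dnpn zpat eamnj mhim edyw gjky yot
Hunk 2: at line 4 remove [mhim,edyw] add [zgxb] -> 7 lines: itt dnpn zpat eamnj zgxb gjky yot
Hunk 3: at line 2 remove [zpat,eamnj,zgxb] add [dopl] -> 5 lines: itt dnpn dopl gjky yot
Hunk 4: at line 1 remove [dnpn,dopl,gjky] add [adhj] -> 3 lines: itt adhj yot
Hunk 5: at line 1 remove [adhj] add [atfi,ddc] -> 4 lines: itt atfi ddc yot

Answer: itt
atfi
ddc
yot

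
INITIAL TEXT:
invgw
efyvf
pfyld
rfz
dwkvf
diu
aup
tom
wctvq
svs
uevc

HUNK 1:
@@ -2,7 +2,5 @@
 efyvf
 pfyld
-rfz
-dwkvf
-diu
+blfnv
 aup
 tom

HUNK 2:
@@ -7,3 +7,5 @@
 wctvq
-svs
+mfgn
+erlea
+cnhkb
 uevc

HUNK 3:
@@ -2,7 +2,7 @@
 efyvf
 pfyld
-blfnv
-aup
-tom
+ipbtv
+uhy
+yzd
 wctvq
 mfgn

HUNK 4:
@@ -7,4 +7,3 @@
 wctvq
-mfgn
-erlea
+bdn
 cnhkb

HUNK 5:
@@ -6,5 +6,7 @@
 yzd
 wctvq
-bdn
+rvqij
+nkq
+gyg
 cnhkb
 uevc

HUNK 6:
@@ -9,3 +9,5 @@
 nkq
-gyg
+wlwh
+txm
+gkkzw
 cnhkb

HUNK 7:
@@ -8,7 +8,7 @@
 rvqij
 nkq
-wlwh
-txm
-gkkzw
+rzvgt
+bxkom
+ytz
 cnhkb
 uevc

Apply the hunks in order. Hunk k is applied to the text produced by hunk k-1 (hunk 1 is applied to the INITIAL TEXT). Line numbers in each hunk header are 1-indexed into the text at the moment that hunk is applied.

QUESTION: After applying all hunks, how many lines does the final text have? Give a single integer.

Answer: 14

Derivation:
Hunk 1: at line 2 remove [rfz,dwkvf,diu] add [blfnv] -> 9 lines: invgw efyvf pfyld blfnv aup tom wctvq svs uevc
Hunk 2: at line 7 remove [svs] add [mfgn,erlea,cnhkb] -> 11 lines: invgw efyvf pfyld blfnv aup tom wctvq mfgn erlea cnhkb uevc
Hunk 3: at line 2 remove [blfnv,aup,tom] add [ipbtv,uhy,yzd] -> 11 lines: invgw efyvf pfyld ipbtv uhy yzd wctvq mfgn erlea cnhkb uevc
Hunk 4: at line 7 remove [mfgn,erlea] add [bdn] -> 10 lines: invgw efyvf pfyld ipbtv uhy yzd wctvq bdn cnhkb uevc
Hunk 5: at line 6 remove [bdn] add [rvqij,nkq,gyg] -> 12 lines: invgw efyvf pfyld ipbtv uhy yzd wctvq rvqij nkq gyg cnhkb uevc
Hunk 6: at line 9 remove [gyg] add [wlwh,txm,gkkzw] -> 14 lines: invgw efyvf pfyld ipbtv uhy yzd wctvq rvqij nkq wlwh txm gkkzw cnhkb uevc
Hunk 7: at line 8 remove [wlwh,txm,gkkzw] add [rzvgt,bxkom,ytz] -> 14 lines: invgw efyvf pfyld ipbtv uhy yzd wctvq rvqij nkq rzvgt bxkom ytz cnhkb uevc
Final line count: 14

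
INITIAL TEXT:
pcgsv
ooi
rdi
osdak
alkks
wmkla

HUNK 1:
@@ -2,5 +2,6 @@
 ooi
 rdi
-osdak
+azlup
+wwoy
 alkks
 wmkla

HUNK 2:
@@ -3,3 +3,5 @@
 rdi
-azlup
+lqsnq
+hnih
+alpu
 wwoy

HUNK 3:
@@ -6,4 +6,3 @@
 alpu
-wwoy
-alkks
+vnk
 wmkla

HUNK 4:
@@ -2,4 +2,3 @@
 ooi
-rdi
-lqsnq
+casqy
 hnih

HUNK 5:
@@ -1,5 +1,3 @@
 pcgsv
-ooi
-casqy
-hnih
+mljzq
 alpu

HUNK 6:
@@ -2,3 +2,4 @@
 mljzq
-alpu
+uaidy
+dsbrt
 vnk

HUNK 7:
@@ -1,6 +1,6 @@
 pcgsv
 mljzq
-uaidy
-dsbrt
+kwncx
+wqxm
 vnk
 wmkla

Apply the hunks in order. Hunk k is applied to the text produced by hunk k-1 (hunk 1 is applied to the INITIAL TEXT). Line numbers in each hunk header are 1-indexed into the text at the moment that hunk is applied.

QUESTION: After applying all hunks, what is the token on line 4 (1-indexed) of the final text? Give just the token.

Answer: wqxm

Derivation:
Hunk 1: at line 2 remove [osdak] add [azlup,wwoy] -> 7 lines: pcgsv ooi rdi azlup wwoy alkks wmkla
Hunk 2: at line 3 remove [azlup] add [lqsnq,hnih,alpu] -> 9 lines: pcgsv ooi rdi lqsnq hnih alpu wwoy alkks wmkla
Hunk 3: at line 6 remove [wwoy,alkks] add [vnk] -> 8 lines: pcgsv ooi rdi lqsnq hnih alpu vnk wmkla
Hunk 4: at line 2 remove [rdi,lqsnq] add [casqy] -> 7 lines: pcgsv ooi casqy hnih alpu vnk wmkla
Hunk 5: at line 1 remove [ooi,casqy,hnih] add [mljzq] -> 5 lines: pcgsv mljzq alpu vnk wmkla
Hunk 6: at line 2 remove [alpu] add [uaidy,dsbrt] -> 6 lines: pcgsv mljzq uaidy dsbrt vnk wmkla
Hunk 7: at line 1 remove [uaidy,dsbrt] add [kwncx,wqxm] -> 6 lines: pcgsv mljzq kwncx wqxm vnk wmkla
Final line 4: wqxm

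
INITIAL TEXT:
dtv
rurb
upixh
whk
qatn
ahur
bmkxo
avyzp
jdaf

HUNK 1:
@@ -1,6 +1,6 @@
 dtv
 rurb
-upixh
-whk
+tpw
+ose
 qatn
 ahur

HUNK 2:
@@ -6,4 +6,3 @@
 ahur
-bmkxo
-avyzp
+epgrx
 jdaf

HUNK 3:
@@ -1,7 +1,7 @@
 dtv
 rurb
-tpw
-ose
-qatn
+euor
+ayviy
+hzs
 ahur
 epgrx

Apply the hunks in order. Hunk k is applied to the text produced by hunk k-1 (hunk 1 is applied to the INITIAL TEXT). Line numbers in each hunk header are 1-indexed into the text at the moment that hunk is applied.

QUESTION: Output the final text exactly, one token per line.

Hunk 1: at line 1 remove [upixh,whk] add [tpw,ose] -> 9 lines: dtv rurb tpw ose qatn ahur bmkxo avyzp jdaf
Hunk 2: at line 6 remove [bmkxo,avyzp] add [epgrx] -> 8 lines: dtv rurb tpw ose qatn ahur epgrx jdaf
Hunk 3: at line 1 remove [tpw,ose,qatn] add [euor,ayviy,hzs] -> 8 lines: dtv rurb euor ayviy hzs ahur epgrx jdaf

Answer: dtv
rurb
euor
ayviy
hzs
ahur
epgrx
jdaf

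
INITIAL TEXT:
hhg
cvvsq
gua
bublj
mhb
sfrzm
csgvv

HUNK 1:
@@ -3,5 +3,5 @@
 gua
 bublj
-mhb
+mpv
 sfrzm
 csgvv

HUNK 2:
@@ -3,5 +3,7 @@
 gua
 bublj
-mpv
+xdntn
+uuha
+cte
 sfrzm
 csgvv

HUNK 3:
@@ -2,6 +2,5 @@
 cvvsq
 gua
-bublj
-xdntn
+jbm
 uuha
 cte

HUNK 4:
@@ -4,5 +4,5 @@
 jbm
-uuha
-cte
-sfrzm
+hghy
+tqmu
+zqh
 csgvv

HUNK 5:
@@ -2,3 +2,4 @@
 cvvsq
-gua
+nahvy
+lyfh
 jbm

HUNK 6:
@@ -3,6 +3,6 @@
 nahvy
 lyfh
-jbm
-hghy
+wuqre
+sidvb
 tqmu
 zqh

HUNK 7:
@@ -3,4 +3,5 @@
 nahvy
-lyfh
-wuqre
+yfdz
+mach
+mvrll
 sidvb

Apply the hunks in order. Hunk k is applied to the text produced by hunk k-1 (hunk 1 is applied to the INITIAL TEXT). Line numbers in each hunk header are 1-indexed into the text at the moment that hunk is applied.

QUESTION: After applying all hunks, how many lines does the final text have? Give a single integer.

Answer: 10

Derivation:
Hunk 1: at line 3 remove [mhb] add [mpv] -> 7 lines: hhg cvvsq gua bublj mpv sfrzm csgvv
Hunk 2: at line 3 remove [mpv] add [xdntn,uuha,cte] -> 9 lines: hhg cvvsq gua bublj xdntn uuha cte sfrzm csgvv
Hunk 3: at line 2 remove [bublj,xdntn] add [jbm] -> 8 lines: hhg cvvsq gua jbm uuha cte sfrzm csgvv
Hunk 4: at line 4 remove [uuha,cte,sfrzm] add [hghy,tqmu,zqh] -> 8 lines: hhg cvvsq gua jbm hghy tqmu zqh csgvv
Hunk 5: at line 2 remove [gua] add [nahvy,lyfh] -> 9 lines: hhg cvvsq nahvy lyfh jbm hghy tqmu zqh csgvv
Hunk 6: at line 3 remove [jbm,hghy] add [wuqre,sidvb] -> 9 lines: hhg cvvsq nahvy lyfh wuqre sidvb tqmu zqh csgvv
Hunk 7: at line 3 remove [lyfh,wuqre] add [yfdz,mach,mvrll] -> 10 lines: hhg cvvsq nahvy yfdz mach mvrll sidvb tqmu zqh csgvv
Final line count: 10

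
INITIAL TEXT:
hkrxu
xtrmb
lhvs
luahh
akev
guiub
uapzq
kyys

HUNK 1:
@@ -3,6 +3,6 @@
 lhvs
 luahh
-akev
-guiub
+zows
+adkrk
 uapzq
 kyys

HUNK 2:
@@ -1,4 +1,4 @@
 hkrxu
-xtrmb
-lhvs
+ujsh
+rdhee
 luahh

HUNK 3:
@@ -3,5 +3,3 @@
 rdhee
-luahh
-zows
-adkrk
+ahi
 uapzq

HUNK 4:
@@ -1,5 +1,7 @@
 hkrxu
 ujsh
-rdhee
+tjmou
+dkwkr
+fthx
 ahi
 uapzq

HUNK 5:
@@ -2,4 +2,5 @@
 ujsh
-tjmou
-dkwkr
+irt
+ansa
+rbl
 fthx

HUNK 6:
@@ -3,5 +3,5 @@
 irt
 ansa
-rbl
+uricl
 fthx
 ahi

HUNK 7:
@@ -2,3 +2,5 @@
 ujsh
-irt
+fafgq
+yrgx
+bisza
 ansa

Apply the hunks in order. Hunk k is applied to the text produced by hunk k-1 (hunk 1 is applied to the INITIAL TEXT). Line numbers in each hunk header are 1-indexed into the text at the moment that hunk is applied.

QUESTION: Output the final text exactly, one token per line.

Answer: hkrxu
ujsh
fafgq
yrgx
bisza
ansa
uricl
fthx
ahi
uapzq
kyys

Derivation:
Hunk 1: at line 3 remove [akev,guiub] add [zows,adkrk] -> 8 lines: hkrxu xtrmb lhvs luahh zows adkrk uapzq kyys
Hunk 2: at line 1 remove [xtrmb,lhvs] add [ujsh,rdhee] -> 8 lines: hkrxu ujsh rdhee luahh zows adkrk uapzq kyys
Hunk 3: at line 3 remove [luahh,zows,adkrk] add [ahi] -> 6 lines: hkrxu ujsh rdhee ahi uapzq kyys
Hunk 4: at line 1 remove [rdhee] add [tjmou,dkwkr,fthx] -> 8 lines: hkrxu ujsh tjmou dkwkr fthx ahi uapzq kyys
Hunk 5: at line 2 remove [tjmou,dkwkr] add [irt,ansa,rbl] -> 9 lines: hkrxu ujsh irt ansa rbl fthx ahi uapzq kyys
Hunk 6: at line 3 remove [rbl] add [uricl] -> 9 lines: hkrxu ujsh irt ansa uricl fthx ahi uapzq kyys
Hunk 7: at line 2 remove [irt] add [fafgq,yrgx,bisza] -> 11 lines: hkrxu ujsh fafgq yrgx bisza ansa uricl fthx ahi uapzq kyys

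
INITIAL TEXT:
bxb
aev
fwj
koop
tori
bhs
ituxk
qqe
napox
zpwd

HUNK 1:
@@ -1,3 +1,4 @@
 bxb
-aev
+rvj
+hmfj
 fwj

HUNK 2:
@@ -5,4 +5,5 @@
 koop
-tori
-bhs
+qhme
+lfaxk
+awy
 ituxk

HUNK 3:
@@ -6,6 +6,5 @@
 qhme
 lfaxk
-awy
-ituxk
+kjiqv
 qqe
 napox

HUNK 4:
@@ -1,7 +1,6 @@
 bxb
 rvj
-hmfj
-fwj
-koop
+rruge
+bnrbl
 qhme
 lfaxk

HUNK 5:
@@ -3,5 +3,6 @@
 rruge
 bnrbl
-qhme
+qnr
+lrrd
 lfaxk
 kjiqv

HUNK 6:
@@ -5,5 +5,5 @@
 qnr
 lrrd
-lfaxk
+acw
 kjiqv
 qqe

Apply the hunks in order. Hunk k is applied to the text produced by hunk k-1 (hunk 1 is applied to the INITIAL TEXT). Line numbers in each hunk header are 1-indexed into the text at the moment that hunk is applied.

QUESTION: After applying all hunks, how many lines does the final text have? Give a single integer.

Hunk 1: at line 1 remove [aev] add [rvj,hmfj] -> 11 lines: bxb rvj hmfj fwj koop tori bhs ituxk qqe napox zpwd
Hunk 2: at line 5 remove [tori,bhs] add [qhme,lfaxk,awy] -> 12 lines: bxb rvj hmfj fwj koop qhme lfaxk awy ituxk qqe napox zpwd
Hunk 3: at line 6 remove [awy,ituxk] add [kjiqv] -> 11 lines: bxb rvj hmfj fwj koop qhme lfaxk kjiqv qqe napox zpwd
Hunk 4: at line 1 remove [hmfj,fwj,koop] add [rruge,bnrbl] -> 10 lines: bxb rvj rruge bnrbl qhme lfaxk kjiqv qqe napox zpwd
Hunk 5: at line 3 remove [qhme] add [qnr,lrrd] -> 11 lines: bxb rvj rruge bnrbl qnr lrrd lfaxk kjiqv qqe napox zpwd
Hunk 6: at line 5 remove [lfaxk] add [acw] -> 11 lines: bxb rvj rruge bnrbl qnr lrrd acw kjiqv qqe napox zpwd
Final line count: 11

Answer: 11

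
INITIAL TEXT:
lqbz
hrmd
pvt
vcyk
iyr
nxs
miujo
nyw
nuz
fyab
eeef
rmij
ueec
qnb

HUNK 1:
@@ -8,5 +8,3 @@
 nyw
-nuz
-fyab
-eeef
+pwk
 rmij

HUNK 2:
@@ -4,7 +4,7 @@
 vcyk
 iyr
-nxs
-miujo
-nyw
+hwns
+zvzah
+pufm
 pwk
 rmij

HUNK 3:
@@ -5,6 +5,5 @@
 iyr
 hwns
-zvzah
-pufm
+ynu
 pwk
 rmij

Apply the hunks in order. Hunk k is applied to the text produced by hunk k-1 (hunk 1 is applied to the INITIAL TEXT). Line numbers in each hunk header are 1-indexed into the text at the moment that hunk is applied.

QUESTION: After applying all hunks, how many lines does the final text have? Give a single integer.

Hunk 1: at line 8 remove [nuz,fyab,eeef] add [pwk] -> 12 lines: lqbz hrmd pvt vcyk iyr nxs miujo nyw pwk rmij ueec qnb
Hunk 2: at line 4 remove [nxs,miujo,nyw] add [hwns,zvzah,pufm] -> 12 lines: lqbz hrmd pvt vcyk iyr hwns zvzah pufm pwk rmij ueec qnb
Hunk 3: at line 5 remove [zvzah,pufm] add [ynu] -> 11 lines: lqbz hrmd pvt vcyk iyr hwns ynu pwk rmij ueec qnb
Final line count: 11

Answer: 11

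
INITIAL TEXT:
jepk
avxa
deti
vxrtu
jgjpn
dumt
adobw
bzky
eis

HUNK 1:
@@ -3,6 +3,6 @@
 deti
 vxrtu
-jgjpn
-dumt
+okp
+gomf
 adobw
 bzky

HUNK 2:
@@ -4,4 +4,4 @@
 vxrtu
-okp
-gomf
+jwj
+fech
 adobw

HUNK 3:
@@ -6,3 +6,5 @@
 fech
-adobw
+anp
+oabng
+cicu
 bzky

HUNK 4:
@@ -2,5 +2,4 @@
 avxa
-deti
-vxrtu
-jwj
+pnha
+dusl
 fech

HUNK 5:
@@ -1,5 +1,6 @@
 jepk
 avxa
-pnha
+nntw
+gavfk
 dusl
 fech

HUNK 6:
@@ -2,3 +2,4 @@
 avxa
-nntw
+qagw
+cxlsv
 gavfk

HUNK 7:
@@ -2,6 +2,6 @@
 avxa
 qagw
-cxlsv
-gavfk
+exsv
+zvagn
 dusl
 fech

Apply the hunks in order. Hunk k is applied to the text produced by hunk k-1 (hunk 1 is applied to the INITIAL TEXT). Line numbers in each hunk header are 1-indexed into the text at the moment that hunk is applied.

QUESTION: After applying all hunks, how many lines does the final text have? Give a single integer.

Answer: 12

Derivation:
Hunk 1: at line 3 remove [jgjpn,dumt] add [okp,gomf] -> 9 lines: jepk avxa deti vxrtu okp gomf adobw bzky eis
Hunk 2: at line 4 remove [okp,gomf] add [jwj,fech] -> 9 lines: jepk avxa deti vxrtu jwj fech adobw bzky eis
Hunk 3: at line 6 remove [adobw] add [anp,oabng,cicu] -> 11 lines: jepk avxa deti vxrtu jwj fech anp oabng cicu bzky eis
Hunk 4: at line 2 remove [deti,vxrtu,jwj] add [pnha,dusl] -> 10 lines: jepk avxa pnha dusl fech anp oabng cicu bzky eis
Hunk 5: at line 1 remove [pnha] add [nntw,gavfk] -> 11 lines: jepk avxa nntw gavfk dusl fech anp oabng cicu bzky eis
Hunk 6: at line 2 remove [nntw] add [qagw,cxlsv] -> 12 lines: jepk avxa qagw cxlsv gavfk dusl fech anp oabng cicu bzky eis
Hunk 7: at line 2 remove [cxlsv,gavfk] add [exsv,zvagn] -> 12 lines: jepk avxa qagw exsv zvagn dusl fech anp oabng cicu bzky eis
Final line count: 12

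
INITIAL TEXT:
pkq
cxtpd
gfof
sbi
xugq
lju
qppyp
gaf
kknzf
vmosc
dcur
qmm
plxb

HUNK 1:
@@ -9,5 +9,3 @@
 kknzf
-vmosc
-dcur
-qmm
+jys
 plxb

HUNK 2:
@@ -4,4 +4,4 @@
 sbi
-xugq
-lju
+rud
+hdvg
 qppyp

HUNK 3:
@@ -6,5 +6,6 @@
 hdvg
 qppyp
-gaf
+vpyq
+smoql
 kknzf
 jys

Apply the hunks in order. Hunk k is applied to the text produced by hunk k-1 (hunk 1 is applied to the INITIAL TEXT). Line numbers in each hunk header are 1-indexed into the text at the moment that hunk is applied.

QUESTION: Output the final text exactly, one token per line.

Answer: pkq
cxtpd
gfof
sbi
rud
hdvg
qppyp
vpyq
smoql
kknzf
jys
plxb

Derivation:
Hunk 1: at line 9 remove [vmosc,dcur,qmm] add [jys] -> 11 lines: pkq cxtpd gfof sbi xugq lju qppyp gaf kknzf jys plxb
Hunk 2: at line 4 remove [xugq,lju] add [rud,hdvg] -> 11 lines: pkq cxtpd gfof sbi rud hdvg qppyp gaf kknzf jys plxb
Hunk 3: at line 6 remove [gaf] add [vpyq,smoql] -> 12 lines: pkq cxtpd gfof sbi rud hdvg qppyp vpyq smoql kknzf jys plxb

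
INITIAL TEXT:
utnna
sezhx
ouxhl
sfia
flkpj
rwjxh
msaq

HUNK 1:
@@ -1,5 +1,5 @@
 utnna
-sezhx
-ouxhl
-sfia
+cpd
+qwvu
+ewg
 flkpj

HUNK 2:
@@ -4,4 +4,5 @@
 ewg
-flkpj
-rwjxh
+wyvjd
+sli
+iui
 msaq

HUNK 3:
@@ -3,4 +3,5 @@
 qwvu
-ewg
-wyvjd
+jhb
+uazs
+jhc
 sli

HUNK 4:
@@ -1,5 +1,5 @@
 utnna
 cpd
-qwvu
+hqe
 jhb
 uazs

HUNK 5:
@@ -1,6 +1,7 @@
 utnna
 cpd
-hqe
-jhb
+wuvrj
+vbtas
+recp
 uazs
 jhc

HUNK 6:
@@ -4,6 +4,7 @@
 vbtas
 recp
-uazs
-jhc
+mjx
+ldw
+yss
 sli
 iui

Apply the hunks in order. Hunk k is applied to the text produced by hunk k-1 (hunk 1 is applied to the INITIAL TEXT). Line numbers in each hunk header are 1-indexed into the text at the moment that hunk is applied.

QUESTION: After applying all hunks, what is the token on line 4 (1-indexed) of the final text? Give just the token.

Answer: vbtas

Derivation:
Hunk 1: at line 1 remove [sezhx,ouxhl,sfia] add [cpd,qwvu,ewg] -> 7 lines: utnna cpd qwvu ewg flkpj rwjxh msaq
Hunk 2: at line 4 remove [flkpj,rwjxh] add [wyvjd,sli,iui] -> 8 lines: utnna cpd qwvu ewg wyvjd sli iui msaq
Hunk 3: at line 3 remove [ewg,wyvjd] add [jhb,uazs,jhc] -> 9 lines: utnna cpd qwvu jhb uazs jhc sli iui msaq
Hunk 4: at line 1 remove [qwvu] add [hqe] -> 9 lines: utnna cpd hqe jhb uazs jhc sli iui msaq
Hunk 5: at line 1 remove [hqe,jhb] add [wuvrj,vbtas,recp] -> 10 lines: utnna cpd wuvrj vbtas recp uazs jhc sli iui msaq
Hunk 6: at line 4 remove [uazs,jhc] add [mjx,ldw,yss] -> 11 lines: utnna cpd wuvrj vbtas recp mjx ldw yss sli iui msaq
Final line 4: vbtas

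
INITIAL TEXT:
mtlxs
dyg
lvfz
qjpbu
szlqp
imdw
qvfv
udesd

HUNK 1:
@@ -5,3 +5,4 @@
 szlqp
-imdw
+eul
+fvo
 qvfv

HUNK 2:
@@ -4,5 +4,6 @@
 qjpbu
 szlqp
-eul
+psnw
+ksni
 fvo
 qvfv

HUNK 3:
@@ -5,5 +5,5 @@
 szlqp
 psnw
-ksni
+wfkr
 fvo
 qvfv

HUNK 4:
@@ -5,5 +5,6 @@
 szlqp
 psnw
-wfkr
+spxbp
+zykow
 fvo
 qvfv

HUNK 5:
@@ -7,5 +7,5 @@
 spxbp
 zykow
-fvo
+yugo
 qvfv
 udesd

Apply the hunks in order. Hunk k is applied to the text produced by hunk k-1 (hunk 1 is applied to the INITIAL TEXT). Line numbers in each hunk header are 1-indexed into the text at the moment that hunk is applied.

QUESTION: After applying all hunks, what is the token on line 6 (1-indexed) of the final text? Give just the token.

Hunk 1: at line 5 remove [imdw] add [eul,fvo] -> 9 lines: mtlxs dyg lvfz qjpbu szlqp eul fvo qvfv udesd
Hunk 2: at line 4 remove [eul] add [psnw,ksni] -> 10 lines: mtlxs dyg lvfz qjpbu szlqp psnw ksni fvo qvfv udesd
Hunk 3: at line 5 remove [ksni] add [wfkr] -> 10 lines: mtlxs dyg lvfz qjpbu szlqp psnw wfkr fvo qvfv udesd
Hunk 4: at line 5 remove [wfkr] add [spxbp,zykow] -> 11 lines: mtlxs dyg lvfz qjpbu szlqp psnw spxbp zykow fvo qvfv udesd
Hunk 5: at line 7 remove [fvo] add [yugo] -> 11 lines: mtlxs dyg lvfz qjpbu szlqp psnw spxbp zykow yugo qvfv udesd
Final line 6: psnw

Answer: psnw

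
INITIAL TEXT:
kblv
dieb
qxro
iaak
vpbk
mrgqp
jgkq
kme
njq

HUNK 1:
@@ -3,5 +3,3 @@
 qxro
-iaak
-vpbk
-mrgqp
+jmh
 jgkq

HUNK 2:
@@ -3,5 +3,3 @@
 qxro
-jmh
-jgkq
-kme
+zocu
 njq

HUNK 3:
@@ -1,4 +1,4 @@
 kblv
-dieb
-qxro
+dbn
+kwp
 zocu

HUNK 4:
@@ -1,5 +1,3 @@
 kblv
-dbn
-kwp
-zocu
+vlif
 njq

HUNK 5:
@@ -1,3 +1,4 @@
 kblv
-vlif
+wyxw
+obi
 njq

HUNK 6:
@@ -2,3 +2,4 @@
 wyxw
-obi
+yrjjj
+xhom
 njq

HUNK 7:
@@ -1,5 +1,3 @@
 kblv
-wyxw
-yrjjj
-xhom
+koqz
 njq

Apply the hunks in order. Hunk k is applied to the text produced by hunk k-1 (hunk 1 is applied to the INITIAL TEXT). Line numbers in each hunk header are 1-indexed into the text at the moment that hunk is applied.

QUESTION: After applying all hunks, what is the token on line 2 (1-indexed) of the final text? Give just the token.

Hunk 1: at line 3 remove [iaak,vpbk,mrgqp] add [jmh] -> 7 lines: kblv dieb qxro jmh jgkq kme njq
Hunk 2: at line 3 remove [jmh,jgkq,kme] add [zocu] -> 5 lines: kblv dieb qxro zocu njq
Hunk 3: at line 1 remove [dieb,qxro] add [dbn,kwp] -> 5 lines: kblv dbn kwp zocu njq
Hunk 4: at line 1 remove [dbn,kwp,zocu] add [vlif] -> 3 lines: kblv vlif njq
Hunk 5: at line 1 remove [vlif] add [wyxw,obi] -> 4 lines: kblv wyxw obi njq
Hunk 6: at line 2 remove [obi] add [yrjjj,xhom] -> 5 lines: kblv wyxw yrjjj xhom njq
Hunk 7: at line 1 remove [wyxw,yrjjj,xhom] add [koqz] -> 3 lines: kblv koqz njq
Final line 2: koqz

Answer: koqz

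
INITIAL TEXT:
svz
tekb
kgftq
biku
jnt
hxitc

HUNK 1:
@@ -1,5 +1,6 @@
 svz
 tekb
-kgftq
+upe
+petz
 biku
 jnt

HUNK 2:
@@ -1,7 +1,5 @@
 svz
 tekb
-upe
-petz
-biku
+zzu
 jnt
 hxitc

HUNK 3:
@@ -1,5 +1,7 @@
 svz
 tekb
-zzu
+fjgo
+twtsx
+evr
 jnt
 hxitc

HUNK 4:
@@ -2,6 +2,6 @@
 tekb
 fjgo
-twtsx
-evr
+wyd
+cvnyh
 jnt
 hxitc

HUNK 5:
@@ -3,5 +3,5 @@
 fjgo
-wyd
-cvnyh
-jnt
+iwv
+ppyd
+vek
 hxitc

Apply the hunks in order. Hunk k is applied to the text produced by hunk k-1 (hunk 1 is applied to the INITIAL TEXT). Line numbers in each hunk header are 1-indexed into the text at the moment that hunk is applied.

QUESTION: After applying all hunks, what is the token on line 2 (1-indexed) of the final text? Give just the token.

Hunk 1: at line 1 remove [kgftq] add [upe,petz] -> 7 lines: svz tekb upe petz biku jnt hxitc
Hunk 2: at line 1 remove [upe,petz,biku] add [zzu] -> 5 lines: svz tekb zzu jnt hxitc
Hunk 3: at line 1 remove [zzu] add [fjgo,twtsx,evr] -> 7 lines: svz tekb fjgo twtsx evr jnt hxitc
Hunk 4: at line 2 remove [twtsx,evr] add [wyd,cvnyh] -> 7 lines: svz tekb fjgo wyd cvnyh jnt hxitc
Hunk 5: at line 3 remove [wyd,cvnyh,jnt] add [iwv,ppyd,vek] -> 7 lines: svz tekb fjgo iwv ppyd vek hxitc
Final line 2: tekb

Answer: tekb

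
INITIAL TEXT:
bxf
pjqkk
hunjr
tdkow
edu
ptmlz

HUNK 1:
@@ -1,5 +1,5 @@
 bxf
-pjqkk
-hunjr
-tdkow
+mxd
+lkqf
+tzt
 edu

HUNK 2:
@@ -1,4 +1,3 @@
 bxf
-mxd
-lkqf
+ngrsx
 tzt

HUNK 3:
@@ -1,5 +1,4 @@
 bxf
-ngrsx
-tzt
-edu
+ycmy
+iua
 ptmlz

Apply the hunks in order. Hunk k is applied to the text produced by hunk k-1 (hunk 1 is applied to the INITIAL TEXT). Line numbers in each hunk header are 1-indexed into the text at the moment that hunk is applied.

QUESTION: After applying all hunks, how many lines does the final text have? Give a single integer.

Hunk 1: at line 1 remove [pjqkk,hunjr,tdkow] add [mxd,lkqf,tzt] -> 6 lines: bxf mxd lkqf tzt edu ptmlz
Hunk 2: at line 1 remove [mxd,lkqf] add [ngrsx] -> 5 lines: bxf ngrsx tzt edu ptmlz
Hunk 3: at line 1 remove [ngrsx,tzt,edu] add [ycmy,iua] -> 4 lines: bxf ycmy iua ptmlz
Final line count: 4

Answer: 4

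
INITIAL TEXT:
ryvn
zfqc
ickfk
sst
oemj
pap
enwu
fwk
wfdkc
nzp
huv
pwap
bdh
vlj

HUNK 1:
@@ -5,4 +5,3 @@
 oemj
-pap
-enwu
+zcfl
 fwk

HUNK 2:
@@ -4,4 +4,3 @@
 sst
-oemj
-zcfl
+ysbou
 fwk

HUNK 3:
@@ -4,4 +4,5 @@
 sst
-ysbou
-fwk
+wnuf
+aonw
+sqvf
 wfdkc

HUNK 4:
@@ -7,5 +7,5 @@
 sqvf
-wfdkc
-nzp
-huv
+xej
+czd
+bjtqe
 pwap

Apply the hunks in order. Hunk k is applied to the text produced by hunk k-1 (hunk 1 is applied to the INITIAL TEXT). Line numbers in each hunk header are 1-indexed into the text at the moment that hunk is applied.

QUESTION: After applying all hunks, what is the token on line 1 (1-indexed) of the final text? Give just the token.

Answer: ryvn

Derivation:
Hunk 1: at line 5 remove [pap,enwu] add [zcfl] -> 13 lines: ryvn zfqc ickfk sst oemj zcfl fwk wfdkc nzp huv pwap bdh vlj
Hunk 2: at line 4 remove [oemj,zcfl] add [ysbou] -> 12 lines: ryvn zfqc ickfk sst ysbou fwk wfdkc nzp huv pwap bdh vlj
Hunk 3: at line 4 remove [ysbou,fwk] add [wnuf,aonw,sqvf] -> 13 lines: ryvn zfqc ickfk sst wnuf aonw sqvf wfdkc nzp huv pwap bdh vlj
Hunk 4: at line 7 remove [wfdkc,nzp,huv] add [xej,czd,bjtqe] -> 13 lines: ryvn zfqc ickfk sst wnuf aonw sqvf xej czd bjtqe pwap bdh vlj
Final line 1: ryvn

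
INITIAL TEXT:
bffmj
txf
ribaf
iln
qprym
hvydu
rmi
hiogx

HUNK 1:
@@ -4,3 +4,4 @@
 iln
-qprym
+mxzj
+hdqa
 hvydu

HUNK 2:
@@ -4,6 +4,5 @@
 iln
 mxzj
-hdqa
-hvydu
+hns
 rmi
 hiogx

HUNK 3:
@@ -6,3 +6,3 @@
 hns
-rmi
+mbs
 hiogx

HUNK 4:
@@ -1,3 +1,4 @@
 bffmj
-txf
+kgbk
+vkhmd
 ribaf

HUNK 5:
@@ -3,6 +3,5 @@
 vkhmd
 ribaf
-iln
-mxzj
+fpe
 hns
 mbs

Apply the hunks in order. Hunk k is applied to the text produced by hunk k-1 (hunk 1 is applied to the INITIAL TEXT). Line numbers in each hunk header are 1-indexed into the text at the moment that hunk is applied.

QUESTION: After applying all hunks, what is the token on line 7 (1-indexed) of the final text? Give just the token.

Answer: mbs

Derivation:
Hunk 1: at line 4 remove [qprym] add [mxzj,hdqa] -> 9 lines: bffmj txf ribaf iln mxzj hdqa hvydu rmi hiogx
Hunk 2: at line 4 remove [hdqa,hvydu] add [hns] -> 8 lines: bffmj txf ribaf iln mxzj hns rmi hiogx
Hunk 3: at line 6 remove [rmi] add [mbs] -> 8 lines: bffmj txf ribaf iln mxzj hns mbs hiogx
Hunk 4: at line 1 remove [txf] add [kgbk,vkhmd] -> 9 lines: bffmj kgbk vkhmd ribaf iln mxzj hns mbs hiogx
Hunk 5: at line 3 remove [iln,mxzj] add [fpe] -> 8 lines: bffmj kgbk vkhmd ribaf fpe hns mbs hiogx
Final line 7: mbs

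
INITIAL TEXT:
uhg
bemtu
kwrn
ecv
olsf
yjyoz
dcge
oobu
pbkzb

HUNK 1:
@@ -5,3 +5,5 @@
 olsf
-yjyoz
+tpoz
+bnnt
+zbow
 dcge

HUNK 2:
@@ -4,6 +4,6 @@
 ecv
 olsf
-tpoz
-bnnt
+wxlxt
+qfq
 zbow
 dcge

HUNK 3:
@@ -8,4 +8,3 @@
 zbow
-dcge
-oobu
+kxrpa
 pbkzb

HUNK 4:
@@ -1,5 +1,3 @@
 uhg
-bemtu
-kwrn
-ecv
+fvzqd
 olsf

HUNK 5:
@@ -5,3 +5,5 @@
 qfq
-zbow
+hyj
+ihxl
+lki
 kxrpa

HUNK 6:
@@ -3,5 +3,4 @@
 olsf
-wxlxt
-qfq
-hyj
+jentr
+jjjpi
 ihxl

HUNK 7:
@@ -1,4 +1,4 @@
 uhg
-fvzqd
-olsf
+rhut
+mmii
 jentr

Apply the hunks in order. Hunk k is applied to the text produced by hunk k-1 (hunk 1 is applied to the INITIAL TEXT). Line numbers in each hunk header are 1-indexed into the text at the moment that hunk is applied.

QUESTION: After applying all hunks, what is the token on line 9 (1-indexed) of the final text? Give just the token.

Answer: pbkzb

Derivation:
Hunk 1: at line 5 remove [yjyoz] add [tpoz,bnnt,zbow] -> 11 lines: uhg bemtu kwrn ecv olsf tpoz bnnt zbow dcge oobu pbkzb
Hunk 2: at line 4 remove [tpoz,bnnt] add [wxlxt,qfq] -> 11 lines: uhg bemtu kwrn ecv olsf wxlxt qfq zbow dcge oobu pbkzb
Hunk 3: at line 8 remove [dcge,oobu] add [kxrpa] -> 10 lines: uhg bemtu kwrn ecv olsf wxlxt qfq zbow kxrpa pbkzb
Hunk 4: at line 1 remove [bemtu,kwrn,ecv] add [fvzqd] -> 8 lines: uhg fvzqd olsf wxlxt qfq zbow kxrpa pbkzb
Hunk 5: at line 5 remove [zbow] add [hyj,ihxl,lki] -> 10 lines: uhg fvzqd olsf wxlxt qfq hyj ihxl lki kxrpa pbkzb
Hunk 6: at line 3 remove [wxlxt,qfq,hyj] add [jentr,jjjpi] -> 9 lines: uhg fvzqd olsf jentr jjjpi ihxl lki kxrpa pbkzb
Hunk 7: at line 1 remove [fvzqd,olsf] add [rhut,mmii] -> 9 lines: uhg rhut mmii jentr jjjpi ihxl lki kxrpa pbkzb
Final line 9: pbkzb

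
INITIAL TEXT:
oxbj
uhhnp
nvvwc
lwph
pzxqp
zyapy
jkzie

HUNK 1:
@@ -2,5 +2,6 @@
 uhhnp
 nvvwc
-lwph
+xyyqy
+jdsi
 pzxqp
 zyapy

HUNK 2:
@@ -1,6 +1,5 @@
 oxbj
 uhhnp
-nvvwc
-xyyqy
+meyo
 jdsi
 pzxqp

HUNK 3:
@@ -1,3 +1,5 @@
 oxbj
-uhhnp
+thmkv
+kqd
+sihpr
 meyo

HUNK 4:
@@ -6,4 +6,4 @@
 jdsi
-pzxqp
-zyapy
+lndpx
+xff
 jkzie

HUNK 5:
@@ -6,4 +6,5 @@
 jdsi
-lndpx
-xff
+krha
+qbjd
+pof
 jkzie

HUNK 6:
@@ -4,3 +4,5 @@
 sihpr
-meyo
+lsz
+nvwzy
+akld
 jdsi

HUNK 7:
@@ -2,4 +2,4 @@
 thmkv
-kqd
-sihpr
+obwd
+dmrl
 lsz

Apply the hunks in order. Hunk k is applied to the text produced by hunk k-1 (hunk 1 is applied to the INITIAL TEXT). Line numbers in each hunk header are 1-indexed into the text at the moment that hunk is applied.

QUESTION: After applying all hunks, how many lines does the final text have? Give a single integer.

Answer: 12

Derivation:
Hunk 1: at line 2 remove [lwph] add [xyyqy,jdsi] -> 8 lines: oxbj uhhnp nvvwc xyyqy jdsi pzxqp zyapy jkzie
Hunk 2: at line 1 remove [nvvwc,xyyqy] add [meyo] -> 7 lines: oxbj uhhnp meyo jdsi pzxqp zyapy jkzie
Hunk 3: at line 1 remove [uhhnp] add [thmkv,kqd,sihpr] -> 9 lines: oxbj thmkv kqd sihpr meyo jdsi pzxqp zyapy jkzie
Hunk 4: at line 6 remove [pzxqp,zyapy] add [lndpx,xff] -> 9 lines: oxbj thmkv kqd sihpr meyo jdsi lndpx xff jkzie
Hunk 5: at line 6 remove [lndpx,xff] add [krha,qbjd,pof] -> 10 lines: oxbj thmkv kqd sihpr meyo jdsi krha qbjd pof jkzie
Hunk 6: at line 4 remove [meyo] add [lsz,nvwzy,akld] -> 12 lines: oxbj thmkv kqd sihpr lsz nvwzy akld jdsi krha qbjd pof jkzie
Hunk 7: at line 2 remove [kqd,sihpr] add [obwd,dmrl] -> 12 lines: oxbj thmkv obwd dmrl lsz nvwzy akld jdsi krha qbjd pof jkzie
Final line count: 12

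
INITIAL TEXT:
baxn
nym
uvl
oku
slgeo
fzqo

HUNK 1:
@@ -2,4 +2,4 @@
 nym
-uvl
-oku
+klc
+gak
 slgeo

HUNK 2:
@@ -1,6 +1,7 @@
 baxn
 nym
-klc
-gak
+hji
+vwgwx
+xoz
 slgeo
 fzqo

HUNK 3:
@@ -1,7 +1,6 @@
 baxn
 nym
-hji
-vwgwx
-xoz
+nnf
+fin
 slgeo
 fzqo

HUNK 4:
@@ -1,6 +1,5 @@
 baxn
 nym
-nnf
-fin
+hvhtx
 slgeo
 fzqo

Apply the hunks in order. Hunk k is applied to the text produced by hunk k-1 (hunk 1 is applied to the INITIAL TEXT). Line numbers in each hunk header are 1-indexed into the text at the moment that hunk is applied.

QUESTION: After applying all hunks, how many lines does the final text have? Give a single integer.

Answer: 5

Derivation:
Hunk 1: at line 2 remove [uvl,oku] add [klc,gak] -> 6 lines: baxn nym klc gak slgeo fzqo
Hunk 2: at line 1 remove [klc,gak] add [hji,vwgwx,xoz] -> 7 lines: baxn nym hji vwgwx xoz slgeo fzqo
Hunk 3: at line 1 remove [hji,vwgwx,xoz] add [nnf,fin] -> 6 lines: baxn nym nnf fin slgeo fzqo
Hunk 4: at line 1 remove [nnf,fin] add [hvhtx] -> 5 lines: baxn nym hvhtx slgeo fzqo
Final line count: 5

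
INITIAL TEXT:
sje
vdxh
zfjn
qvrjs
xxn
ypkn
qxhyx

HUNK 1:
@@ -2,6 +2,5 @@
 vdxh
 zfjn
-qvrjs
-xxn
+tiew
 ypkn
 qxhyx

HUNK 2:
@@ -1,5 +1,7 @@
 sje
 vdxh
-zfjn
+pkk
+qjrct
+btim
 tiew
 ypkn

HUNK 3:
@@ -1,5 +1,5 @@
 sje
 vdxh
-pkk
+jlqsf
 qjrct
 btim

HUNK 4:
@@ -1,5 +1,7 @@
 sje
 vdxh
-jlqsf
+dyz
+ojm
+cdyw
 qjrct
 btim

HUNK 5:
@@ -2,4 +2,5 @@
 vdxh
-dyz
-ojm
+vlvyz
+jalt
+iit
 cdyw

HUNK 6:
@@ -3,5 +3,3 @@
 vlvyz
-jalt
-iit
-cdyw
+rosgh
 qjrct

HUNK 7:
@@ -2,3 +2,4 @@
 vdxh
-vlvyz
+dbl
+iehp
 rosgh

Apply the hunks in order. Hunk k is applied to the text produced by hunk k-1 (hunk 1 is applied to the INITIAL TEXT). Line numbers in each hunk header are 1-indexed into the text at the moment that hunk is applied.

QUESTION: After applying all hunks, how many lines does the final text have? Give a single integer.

Hunk 1: at line 2 remove [qvrjs,xxn] add [tiew] -> 6 lines: sje vdxh zfjn tiew ypkn qxhyx
Hunk 2: at line 1 remove [zfjn] add [pkk,qjrct,btim] -> 8 lines: sje vdxh pkk qjrct btim tiew ypkn qxhyx
Hunk 3: at line 1 remove [pkk] add [jlqsf] -> 8 lines: sje vdxh jlqsf qjrct btim tiew ypkn qxhyx
Hunk 4: at line 1 remove [jlqsf] add [dyz,ojm,cdyw] -> 10 lines: sje vdxh dyz ojm cdyw qjrct btim tiew ypkn qxhyx
Hunk 5: at line 2 remove [dyz,ojm] add [vlvyz,jalt,iit] -> 11 lines: sje vdxh vlvyz jalt iit cdyw qjrct btim tiew ypkn qxhyx
Hunk 6: at line 3 remove [jalt,iit,cdyw] add [rosgh] -> 9 lines: sje vdxh vlvyz rosgh qjrct btim tiew ypkn qxhyx
Hunk 7: at line 2 remove [vlvyz] add [dbl,iehp] -> 10 lines: sje vdxh dbl iehp rosgh qjrct btim tiew ypkn qxhyx
Final line count: 10

Answer: 10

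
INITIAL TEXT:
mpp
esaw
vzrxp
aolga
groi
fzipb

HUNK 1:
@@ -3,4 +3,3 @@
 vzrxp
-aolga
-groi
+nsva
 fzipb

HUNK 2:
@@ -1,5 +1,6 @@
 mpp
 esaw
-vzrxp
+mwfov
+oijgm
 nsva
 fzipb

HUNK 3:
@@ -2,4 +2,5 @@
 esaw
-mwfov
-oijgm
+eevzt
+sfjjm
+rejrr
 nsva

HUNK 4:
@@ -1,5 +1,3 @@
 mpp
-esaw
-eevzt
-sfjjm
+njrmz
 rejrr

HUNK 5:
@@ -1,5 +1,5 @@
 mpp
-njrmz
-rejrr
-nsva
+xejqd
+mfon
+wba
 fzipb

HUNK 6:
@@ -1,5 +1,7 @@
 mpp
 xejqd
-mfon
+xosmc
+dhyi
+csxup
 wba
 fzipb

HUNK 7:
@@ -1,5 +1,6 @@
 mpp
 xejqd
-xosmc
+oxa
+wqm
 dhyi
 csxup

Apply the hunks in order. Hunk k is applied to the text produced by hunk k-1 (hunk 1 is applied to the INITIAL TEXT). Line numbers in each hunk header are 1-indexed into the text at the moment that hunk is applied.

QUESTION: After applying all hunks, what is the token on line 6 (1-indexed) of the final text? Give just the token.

Answer: csxup

Derivation:
Hunk 1: at line 3 remove [aolga,groi] add [nsva] -> 5 lines: mpp esaw vzrxp nsva fzipb
Hunk 2: at line 1 remove [vzrxp] add [mwfov,oijgm] -> 6 lines: mpp esaw mwfov oijgm nsva fzipb
Hunk 3: at line 2 remove [mwfov,oijgm] add [eevzt,sfjjm,rejrr] -> 7 lines: mpp esaw eevzt sfjjm rejrr nsva fzipb
Hunk 4: at line 1 remove [esaw,eevzt,sfjjm] add [njrmz] -> 5 lines: mpp njrmz rejrr nsva fzipb
Hunk 5: at line 1 remove [njrmz,rejrr,nsva] add [xejqd,mfon,wba] -> 5 lines: mpp xejqd mfon wba fzipb
Hunk 6: at line 1 remove [mfon] add [xosmc,dhyi,csxup] -> 7 lines: mpp xejqd xosmc dhyi csxup wba fzipb
Hunk 7: at line 1 remove [xosmc] add [oxa,wqm] -> 8 lines: mpp xejqd oxa wqm dhyi csxup wba fzipb
Final line 6: csxup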